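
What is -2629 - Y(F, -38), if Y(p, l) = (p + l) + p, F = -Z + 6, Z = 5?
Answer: -2593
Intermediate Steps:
F = 1 (F = -1*5 + 6 = -5 + 6 = 1)
Y(p, l) = l + 2*p (Y(p, l) = (l + p) + p = l + 2*p)
-2629 - Y(F, -38) = -2629 - (-38 + 2*1) = -2629 - (-38 + 2) = -2629 - 1*(-36) = -2629 + 36 = -2593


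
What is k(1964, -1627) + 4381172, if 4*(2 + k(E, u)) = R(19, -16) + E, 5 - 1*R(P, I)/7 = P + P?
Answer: 17526413/4 ≈ 4.3816e+6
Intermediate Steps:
R(P, I) = 35 - 14*P (R(P, I) = 35 - 7*(P + P) = 35 - 14*P)
k(E, u) = -239/4 + E/4 (k(E, u) = -2 + ((35 - 14*19) + E)/4 = -2 + ((35 - 266) + E)/4 = -2 + (-231 + E)/4 = -2 + (-231/4 + E/4) = -239/4 + E/4)
k(1964, -1627) + 4381172 = (-239/4 + (1/4)*1964) + 4381172 = (-239/4 + 491) + 4381172 = 1725/4 + 4381172 = 17526413/4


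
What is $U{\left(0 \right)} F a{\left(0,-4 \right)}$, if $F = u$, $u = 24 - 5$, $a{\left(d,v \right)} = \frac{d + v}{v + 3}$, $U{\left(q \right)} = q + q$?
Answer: $0$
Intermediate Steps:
$U{\left(q \right)} = 2 q$
$a{\left(d,v \right)} = \frac{d + v}{3 + v}$
$u = 19$ ($u = 24 - 5 = 19$)
$F = 19$
$U{\left(0 \right)} F a{\left(0,-4 \right)} = 2 \cdot 0 \cdot 19 \frac{0 - 4}{3 - 4} = 0 \cdot 19 \frac{1}{-1} \left(-4\right) = 0 \left(\left(-1\right) \left(-4\right)\right) = 0 \cdot 4 = 0$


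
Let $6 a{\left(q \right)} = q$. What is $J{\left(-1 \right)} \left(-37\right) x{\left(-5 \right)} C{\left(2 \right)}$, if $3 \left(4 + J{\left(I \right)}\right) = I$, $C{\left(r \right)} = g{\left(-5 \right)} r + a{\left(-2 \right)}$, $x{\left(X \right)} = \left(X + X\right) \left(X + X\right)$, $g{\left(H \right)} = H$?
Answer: $- \frac{1491100}{9} \approx -1.6568 \cdot 10^{5}$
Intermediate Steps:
$a{\left(q \right)} = \frac{q}{6}$
$x{\left(X \right)} = 4 X^{2}$ ($x{\left(X \right)} = 2 X 2 X = 4 X^{2}$)
$C{\left(r \right)} = - \frac{1}{3} - 5 r$ ($C{\left(r \right)} = - 5 r + \frac{1}{6} \left(-2\right) = - 5 r - \frac{1}{3} = - \frac{1}{3} - 5 r$)
$J{\left(I \right)} = -4 + \frac{I}{3}$
$J{\left(-1 \right)} \left(-37\right) x{\left(-5 \right)} C{\left(2 \right)} = \left(-4 + \frac{1}{3} \left(-1\right)\right) \left(-37\right) 4 \left(-5\right)^{2} \left(- \frac{1}{3} - 10\right) = \left(-4 - \frac{1}{3}\right) \left(-37\right) 4 \cdot 25 \left(- \frac{1}{3} - 10\right) = \left(- \frac{13}{3}\right) \left(-37\right) 100 \left(- \frac{31}{3}\right) = \frac{481}{3} \left(- \frac{3100}{3}\right) = - \frac{1491100}{9}$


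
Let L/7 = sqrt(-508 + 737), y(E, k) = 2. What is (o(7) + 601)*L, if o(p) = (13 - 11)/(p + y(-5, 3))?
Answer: 37877*sqrt(229)/9 ≈ 63687.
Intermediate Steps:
L = 7*sqrt(229) (L = 7*sqrt(-508 + 737) = 7*sqrt(229) ≈ 105.93)
o(p) = 2/(2 + p) (o(p) = (13 - 11)/(p + 2) = 2/(2 + p))
(o(7) + 601)*L = (2/(2 + 7) + 601)*(7*sqrt(229)) = (2/9 + 601)*(7*sqrt(229)) = 5411*(7*sqrt(229))/9 = 37877*sqrt(229)/9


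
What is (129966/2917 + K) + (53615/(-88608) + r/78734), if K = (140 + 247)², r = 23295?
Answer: 1524375274406670979/10175170223712 ≈ 1.4981e+5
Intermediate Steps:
K = 149769 (K = 387² = 149769)
(129966/2917 + K) + (53615/(-88608) + r/78734) = (129966/2917 + 149769) + (53615/(-88608) + 23295/78734) = (129966*(1/2917) + 149769) + (53615*(-1/88608) + 23295*(1/78734)) = (129966/2917 + 149769) + (-53615/88608 + 23295/78734) = 437006139/2917 - 1078600025/3488231136 = 1524375274406670979/10175170223712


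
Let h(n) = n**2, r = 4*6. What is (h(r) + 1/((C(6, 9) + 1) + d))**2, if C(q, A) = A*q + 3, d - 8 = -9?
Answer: 1078005889/3249 ≈ 3.3180e+5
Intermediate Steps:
d = -1 (d = 8 - 9 = -1)
C(q, A) = 3 + A*q
r = 24
(h(r) + 1/((C(6, 9) + 1) + d))**2 = (24**2 + 1/(((3 + 9*6) + 1) - 1))**2 = (576 + 1/(((3 + 54) + 1) - 1))**2 = (576 + 1/((57 + 1) - 1))**2 = (576 + 1/(58 - 1))**2 = (576 + 1/57)**2 = (32833/57)**2 = 1078005889/3249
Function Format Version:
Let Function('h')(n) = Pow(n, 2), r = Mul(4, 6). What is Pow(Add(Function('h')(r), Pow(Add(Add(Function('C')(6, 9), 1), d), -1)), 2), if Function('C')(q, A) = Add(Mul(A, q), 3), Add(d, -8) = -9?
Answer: Rational(1078005889, 3249) ≈ 3.3180e+5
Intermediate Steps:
d = -1 (d = Add(8, -9) = -1)
Function('C')(q, A) = Add(3, Mul(A, q))
r = 24
Pow(Add(Function('h')(r), Pow(Add(Add(Function('C')(6, 9), 1), d), -1)), 2) = Pow(Add(Pow(24, 2), Pow(Add(Add(Add(3, Mul(9, 6)), 1), -1), -1)), 2) = Pow(Add(576, Pow(Add(Add(Add(3, 54), 1), -1), -1)), 2) = Pow(Add(576, Pow(Add(Add(57, 1), -1), -1)), 2) = Pow(Add(576, Pow(Add(58, -1), -1)), 2) = Pow(Add(576, Pow(57, -1)), 2) = Pow(Add(576, Rational(1, 57)), 2) = Pow(Rational(32833, 57), 2) = Rational(1078005889, 3249)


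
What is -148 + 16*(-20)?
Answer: -468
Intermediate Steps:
-148 + 16*(-20) = -148 - 320 = -468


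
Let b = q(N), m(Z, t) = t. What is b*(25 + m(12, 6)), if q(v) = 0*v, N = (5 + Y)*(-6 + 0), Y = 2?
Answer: 0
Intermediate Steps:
N = -42 (N = (5 + 2)*(-6 + 0) = 7*(-6) = -42)
q(v) = 0
b = 0
b*(25 + m(12, 6)) = 0*(25 + 6) = 0*31 = 0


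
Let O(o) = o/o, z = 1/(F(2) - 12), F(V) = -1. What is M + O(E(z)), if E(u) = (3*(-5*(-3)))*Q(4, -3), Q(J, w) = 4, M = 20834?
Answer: 20835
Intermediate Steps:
z = -1/13 (z = 1/(-1 - 12) = 1/(-13) = -1/13 ≈ -0.076923)
E(u) = 180 (E(u) = (3*(-5*(-3)))*4 = (3*15)*4 = 45*4 = 180)
O(o) = 1
M + O(E(z)) = 20834 + 1 = 20835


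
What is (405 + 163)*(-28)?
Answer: -15904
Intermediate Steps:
(405 + 163)*(-28) = 568*(-28) = -15904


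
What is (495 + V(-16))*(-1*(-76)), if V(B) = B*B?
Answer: 57076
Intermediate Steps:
V(B) = B**2
(495 + V(-16))*(-1*(-76)) = (495 + (-16)**2)*(-1*(-76)) = (495 + 256)*76 = 751*76 = 57076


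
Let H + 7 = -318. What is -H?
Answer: 325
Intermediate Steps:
H = -325 (H = -7 - 318 = -325)
-H = -1*(-325) = 325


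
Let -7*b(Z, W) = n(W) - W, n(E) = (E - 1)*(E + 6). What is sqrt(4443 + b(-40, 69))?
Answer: sqrt(182490)/7 ≈ 61.027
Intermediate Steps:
n(E) = (-1 + E)*(6 + E)
b(Z, W) = 6/7 - 4*W/7 - W**2/7 (b(Z, W) = -((-6 + W**2 + 5*W) - W)/7 = -(-6 + W**2 + 4*W)/7 = 6/7 - 4*W/7 - W**2/7)
sqrt(4443 + b(-40, 69)) = sqrt(4443 + (6/7 - 4/7*69 - 1/7*69**2)) = sqrt(4443 + (6/7 - 276/7 - 1/7*4761)) = sqrt(4443 + (6/7 - 276/7 - 4761/7)) = sqrt(4443 - 5031/7) = sqrt(26070/7) = sqrt(182490)/7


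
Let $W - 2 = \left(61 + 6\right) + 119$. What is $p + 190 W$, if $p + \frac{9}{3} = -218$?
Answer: $35499$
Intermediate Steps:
$p = -221$ ($p = -3 - 218 = -221$)
$W = 188$ ($W = 2 + \left(\left(61 + 6\right) + 119\right) = 2 + \left(67 + 119\right) = 2 + 186 = 188$)
$p + 190 W = -221 + 190 \cdot 188 = -221 + 35720 = 35499$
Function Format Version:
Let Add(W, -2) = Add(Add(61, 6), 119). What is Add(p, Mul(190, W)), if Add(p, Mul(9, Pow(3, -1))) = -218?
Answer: 35499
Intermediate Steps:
p = -221 (p = Add(-3, -218) = -221)
W = 188 (W = Add(2, Add(Add(61, 6), 119)) = Add(2, Add(67, 119)) = Add(2, 186) = 188)
Add(p, Mul(190, W)) = Add(-221, Mul(190, 188)) = Add(-221, 35720) = 35499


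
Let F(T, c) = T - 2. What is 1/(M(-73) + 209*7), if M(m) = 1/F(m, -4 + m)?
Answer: 75/109724 ≈ 0.00068353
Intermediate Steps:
F(T, c) = -2 + T
M(m) = 1/(-2 + m)
1/(M(-73) + 209*7) = 1/(1/(-2 - 73) + 209*7) = 1/(1/(-75) + 1463) = 1/(-1/75 + 1463) = 1/(109724/75) = 75/109724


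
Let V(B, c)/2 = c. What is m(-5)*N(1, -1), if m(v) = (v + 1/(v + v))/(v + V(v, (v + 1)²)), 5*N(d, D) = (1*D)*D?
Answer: -17/450 ≈ -0.037778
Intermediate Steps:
V(B, c) = 2*c
N(d, D) = D²/5 (N(d, D) = ((1*D)*D)/5 = (D*D)/5 = D²/5)
m(v) = (v + 1/(2*v))/(v + 2*(1 + v)²) (m(v) = (v + 1/(v + v))/(v + 2*(v + 1)²) = (v + 1/(2*v))/(v + 2*(1 + v)²))
m(-5)*N(1, -1) = ((½ + (-5)²)/((-5)*(-5 + 2*(1 - 5)²)))*((⅕)*(-1)²) = (-(½ + 25)/(5*(-5 + 2*(-4)²)))*((⅕)*1) = -⅕*51/2/(-5 + 2*16)*(⅕) = -⅕*51/2/(-5 + 32)*(⅕) = -⅕*51/2/27*(⅕) = -⅕*1/27*51/2*(⅕) = -17/90*⅕ = -17/450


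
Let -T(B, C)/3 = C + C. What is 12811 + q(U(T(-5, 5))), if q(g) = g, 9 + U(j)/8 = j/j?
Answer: 12747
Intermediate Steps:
T(B, C) = -6*C (T(B, C) = -3*(C + C) = -6*C)
U(j) = -64 (U(j) = -72 + 8*(j/j) = -72 + 8*1 = -72 + 8 = -64)
12811 + q(U(T(-5, 5))) = 12811 - 64 = 12747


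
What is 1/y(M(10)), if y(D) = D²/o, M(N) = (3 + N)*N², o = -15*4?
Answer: -3/84500 ≈ -3.5503e-5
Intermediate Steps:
o = -60
M(N) = N²*(3 + N)
y(D) = -D²/60 (y(D) = D²/(-60) = D²*(-1/60) = -D²/60)
1/y(M(10)) = 1/(-10000*(3 + 10)²/60) = 1/(-(100*13)²/60) = 1/(-1/60*1300²) = 1/(-1/60*1690000) = 1/(-84500/3) = -3/84500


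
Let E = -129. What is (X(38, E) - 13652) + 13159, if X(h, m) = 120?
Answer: -373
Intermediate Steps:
(X(38, E) - 13652) + 13159 = (120 - 13652) + 13159 = -13532 + 13159 = -373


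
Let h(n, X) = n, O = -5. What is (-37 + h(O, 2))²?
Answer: 1764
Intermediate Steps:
(-37 + h(O, 2))² = (-37 - 5)² = (-42)² = 1764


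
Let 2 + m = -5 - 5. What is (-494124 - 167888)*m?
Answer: 7944144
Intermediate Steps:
m = -12 (m = -2 + (-5 - 5) = -2 - 10 = -12)
(-494124 - 167888)*m = (-494124 - 167888)*(-12) = -662012*(-12) = 7944144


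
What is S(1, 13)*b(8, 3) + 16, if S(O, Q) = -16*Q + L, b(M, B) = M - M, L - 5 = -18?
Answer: 16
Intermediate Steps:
L = -13 (L = 5 - 18 = -13)
b(M, B) = 0
S(O, Q) = -13 - 16*Q (S(O, Q) = -16*Q - 13 = -13 - 16*Q)
S(1, 13)*b(8, 3) + 16 = (-13 - 16*13)*0 + 16 = (-13 - 208)*0 + 16 = -221*0 + 16 = 0 + 16 = 16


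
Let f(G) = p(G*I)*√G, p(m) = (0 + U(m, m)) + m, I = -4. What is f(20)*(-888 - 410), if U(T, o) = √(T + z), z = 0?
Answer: -51920*I + 207680*√5 ≈ 4.6439e+5 - 51920.0*I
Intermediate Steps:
U(T, o) = √T (U(T, o) = √(T + 0) = √T)
p(m) = m + √m (p(m) = (0 + √m) + m = √m + m = m + √m)
f(G) = √G*(-4*G + 2*√(-G)) (f(G) = (G*(-4) + √(G*(-4)))*√G = (-4*G + √(-4*G))*√G = (-4*G + 2*√(-G))*√G = √G*(-4*G + 2*√(-G)))
f(20)*(-888 - 410) = (2*√20*(√(-1*20) - 2*20))*(-888 - 410) = (2*(2*√5)*(√(-20) - 40))*(-1298) = (2*(2*√5)*(2*I*√5 - 40))*(-1298) = (2*(2*√5)*(-40 + 2*I*√5))*(-1298) = (4*√5*(-40 + 2*I*√5))*(-1298) = -5192*√5*(-40 + 2*I*√5)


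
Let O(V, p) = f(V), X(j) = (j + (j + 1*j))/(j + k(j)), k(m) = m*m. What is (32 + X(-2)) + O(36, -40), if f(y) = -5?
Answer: 24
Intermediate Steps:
k(m) = m**2
X(j) = 3*j/(j + j**2) (X(j) = (j + (j + 1*j))/(j + j**2) = (j + (j + j))/(j + j**2) = (j + 2*j)/(j + j**2) = (3*j)/(j + j**2) = 3*j/(j + j**2))
O(V, p) = -5
(32 + X(-2)) + O(36, -40) = (32 + 3/(1 - 2)) - 5 = (32 + 3/(-1)) - 5 = (32 + 3*(-1)) - 5 = (32 - 3) - 5 = 29 - 5 = 24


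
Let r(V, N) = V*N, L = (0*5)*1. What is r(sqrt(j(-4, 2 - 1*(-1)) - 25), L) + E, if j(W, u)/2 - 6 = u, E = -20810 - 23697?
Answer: -44507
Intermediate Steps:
E = -44507
j(W, u) = 12 + 2*u
L = 0 (L = 0*1 = 0)
r(V, N) = N*V
r(sqrt(j(-4, 2 - 1*(-1)) - 25), L) + E = 0*sqrt((12 + 2*(2 - 1*(-1))) - 25) - 44507 = 0*sqrt((12 + 2*(2 + 1)) - 25) - 44507 = 0*sqrt((12 + 2*3) - 25) - 44507 = 0*sqrt((12 + 6) - 25) - 44507 = 0*sqrt(18 - 25) - 44507 = 0*sqrt(-7) - 44507 = 0*(I*sqrt(7)) - 44507 = 0 - 44507 = -44507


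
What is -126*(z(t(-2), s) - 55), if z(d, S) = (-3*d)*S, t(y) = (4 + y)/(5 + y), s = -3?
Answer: 6174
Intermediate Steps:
t(y) = (4 + y)/(5 + y)
z(d, S) = -3*S*d
-126*(z(t(-2), s) - 55) = -126*(-3*(-3)*(4 - 2)/(5 - 2) - 55) = -126*(-3*(-3)*2/3 - 55) = -126*(-3*(-3)*(⅓)*2 - 55) = -126*(-3*(-3)*⅔ - 55) = -126*(6 - 55) = -126*(-49) = 6174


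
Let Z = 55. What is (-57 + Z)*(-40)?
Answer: 80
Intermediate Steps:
(-57 + Z)*(-40) = (-57 + 55)*(-40) = -2*(-40) = 80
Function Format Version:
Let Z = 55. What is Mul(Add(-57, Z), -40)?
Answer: 80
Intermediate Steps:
Mul(Add(-57, Z), -40) = Mul(Add(-57, 55), -40) = Mul(-2, -40) = 80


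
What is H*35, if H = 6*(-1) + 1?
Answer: -175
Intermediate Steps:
H = -5 (H = -6 + 1 = -5)
H*35 = -5*35 = -175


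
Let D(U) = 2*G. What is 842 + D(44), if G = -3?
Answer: 836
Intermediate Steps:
D(U) = -6 (D(U) = 2*(-3) = -6)
842 + D(44) = 842 - 6 = 836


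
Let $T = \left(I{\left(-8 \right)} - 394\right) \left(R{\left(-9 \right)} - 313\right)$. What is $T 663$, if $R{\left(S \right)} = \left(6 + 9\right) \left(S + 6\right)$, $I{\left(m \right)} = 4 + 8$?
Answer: $90669228$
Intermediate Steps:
$I{\left(m \right)} = 12$
$R{\left(S \right)} = 90 + 15 S$ ($R{\left(S \right)} = 15 \left(6 + S\right) = 90 + 15 S$)
$T = 136756$ ($T = \left(12 - 394\right) \left(\left(90 + 15 \left(-9\right)\right) - 313\right) = - 382 \left(\left(90 - 135\right) - 313\right) = - 382 \left(-45 - 313\right) = \left(-382\right) \left(-358\right) = 136756$)
$T 663 = 136756 \cdot 663 = 90669228$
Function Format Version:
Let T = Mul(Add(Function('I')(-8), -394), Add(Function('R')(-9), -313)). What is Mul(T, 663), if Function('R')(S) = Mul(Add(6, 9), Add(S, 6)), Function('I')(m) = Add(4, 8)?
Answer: 90669228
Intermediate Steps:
Function('I')(m) = 12
Function('R')(S) = Add(90, Mul(15, S)) (Function('R')(S) = Mul(15, Add(6, S)) = Add(90, Mul(15, S)))
T = 136756 (T = Mul(Add(12, -394), Add(Add(90, Mul(15, -9)), -313)) = Mul(-382, Add(Add(90, -135), -313)) = Mul(-382, Add(-45, -313)) = Mul(-382, -358) = 136756)
Mul(T, 663) = Mul(136756, 663) = 90669228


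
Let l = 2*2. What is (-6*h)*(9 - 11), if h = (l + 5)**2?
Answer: 972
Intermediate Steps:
l = 4
h = 81 (h = (4 + 5)**2 = 9**2 = 81)
(-6*h)*(9 - 11) = (-6*81)*(9 - 11) = -486*(-2) = 972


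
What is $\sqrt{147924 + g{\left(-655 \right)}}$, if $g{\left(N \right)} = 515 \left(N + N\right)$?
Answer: $i \sqrt{526726} \approx 725.76 i$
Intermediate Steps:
$g{\left(N \right)} = 1030 N$ ($g{\left(N \right)} = 515 \cdot 2 N = 1030 N$)
$\sqrt{147924 + g{\left(-655 \right)}} = \sqrt{147924 + 1030 \left(-655\right)} = \sqrt{147924 - 674650} = \sqrt{-526726} = i \sqrt{526726}$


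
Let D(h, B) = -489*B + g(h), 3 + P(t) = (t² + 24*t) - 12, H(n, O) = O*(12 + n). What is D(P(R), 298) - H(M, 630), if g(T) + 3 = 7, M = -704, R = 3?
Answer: 290242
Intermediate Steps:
g(T) = 4 (g(T) = -3 + 7 = 4)
P(t) = -15 + t² + 24*t (P(t) = -3 + ((t² + 24*t) - 12) = -3 + (-12 + t² + 24*t) = -15 + t² + 24*t)
D(h, B) = 4 - 489*B (D(h, B) = -489*B + 4 = 4 - 489*B)
D(P(R), 298) - H(M, 630) = (4 - 489*298) - 630*(12 - 704) = (4 - 145722) - 630*(-692) = -145718 - 1*(-435960) = -145718 + 435960 = 290242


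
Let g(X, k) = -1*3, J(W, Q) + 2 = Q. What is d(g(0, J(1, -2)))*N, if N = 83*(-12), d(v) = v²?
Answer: -8964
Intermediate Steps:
J(W, Q) = -2 + Q
g(X, k) = -3
N = -996
d(g(0, J(1, -2)))*N = (-3)²*(-996) = 9*(-996) = -8964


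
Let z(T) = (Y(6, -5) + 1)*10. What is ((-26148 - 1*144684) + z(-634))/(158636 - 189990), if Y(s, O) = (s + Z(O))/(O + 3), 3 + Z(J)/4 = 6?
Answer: 85456/15677 ≈ 5.4510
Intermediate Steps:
Z(J) = 12 (Z(J) = -12 + 4*6 = -12 + 24 = 12)
Y(s, O) = (12 + s)/(3 + O) (Y(s, O) = (s + 12)/(O + 3) = (12 + s)/(3 + O))
z(T) = -80 (z(T) = ((12 + 6)/(3 - 5) + 1)*10 = (18/(-2) + 1)*10 = (-1/2*18 + 1)*10 = (-9 + 1)*10 = -8*10 = -80)
((-26148 - 1*144684) + z(-634))/(158636 - 189990) = ((-26148 - 1*144684) - 80)/(158636 - 189990) = ((-26148 - 144684) - 80)/(-31354) = (-170832 - 80)*(-1/31354) = -170912*(-1/31354) = 85456/15677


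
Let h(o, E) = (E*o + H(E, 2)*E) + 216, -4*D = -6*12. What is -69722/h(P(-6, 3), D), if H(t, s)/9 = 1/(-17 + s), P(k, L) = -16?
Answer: 174305/207 ≈ 842.05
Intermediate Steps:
H(t, s) = 9/(-17 + s)
D = 18 (D = -(-3)*12/2 = -¼*(-72) = 18)
h(o, E) = 216 - 3*E/5 + E*o (h(o, E) = (E*o + (9/(-17 + 2))*E) + 216 = (E*o + (9/(-15))*E) + 216 = (E*o + (9*(-1/15))*E) + 216 = (E*o - 3*E/5) + 216 = (-3*E/5 + E*o) + 216 = 216 - 3*E/5 + E*o)
-69722/h(P(-6, 3), D) = -69722/(216 - ⅗*18 + 18*(-16)) = -69722/(216 - 54/5 - 288) = -69722/(-414/5) = -69722*(-5/414) = 174305/207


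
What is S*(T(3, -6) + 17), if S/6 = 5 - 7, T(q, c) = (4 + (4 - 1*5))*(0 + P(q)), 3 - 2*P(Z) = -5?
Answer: -348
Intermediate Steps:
P(Z) = 4 (P(Z) = 3/2 - ½*(-5) = 3/2 + 5/2 = 4)
T(q, c) = 12 (T(q, c) = (4 + (4 - 1*5))*(0 + 4) = (4 + (4 - 5))*4 = (4 - 1)*4 = 3*4 = 12)
S = -12 (S = 6*(5 - 7) = 6*(-2) = -12)
S*(T(3, -6) + 17) = -12*(12 + 17) = -12*29 = -348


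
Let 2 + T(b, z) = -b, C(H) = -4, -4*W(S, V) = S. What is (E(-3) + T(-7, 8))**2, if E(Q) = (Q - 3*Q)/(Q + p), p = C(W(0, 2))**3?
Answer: 108241/4489 ≈ 24.112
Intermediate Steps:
W(S, V) = -S/4
p = -64 (p = (-4)**3 = -64)
T(b, z) = -2 - b
E(Q) = -2*Q/(-64 + Q) (E(Q) = (Q - 3*Q)/(Q - 64) = (-2*Q)/(-64 + Q) = -2*Q/(-64 + Q))
(E(-3) + T(-7, 8))**2 = (-2*(-3)/(-64 - 3) + (-2 - 1*(-7)))**2 = (-2*(-3)/(-67) + (-2 + 7))**2 = (-2*(-3)*(-1/67) + 5)**2 = (-6/67 + 5)**2 = (329/67)**2 = 108241/4489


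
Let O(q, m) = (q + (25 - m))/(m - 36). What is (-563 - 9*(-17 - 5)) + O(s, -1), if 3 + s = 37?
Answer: -13565/37 ≈ -366.62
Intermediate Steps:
s = 34 (s = -3 + 37 = 34)
O(q, m) = (25 + q - m)/(-36 + m)
(-563 - 9*(-17 - 5)) + O(s, -1) = (-563 - 9*(-17 - 5)) + (25 + 34 - 1*(-1))/(-36 - 1) = (-563 - 9*(-22)) + (25 + 34 + 1)/(-37) = (-563 + 198) - 1/37*60 = -365 - 60/37 = -13565/37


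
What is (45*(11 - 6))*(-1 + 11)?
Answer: 2250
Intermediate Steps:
(45*(11 - 6))*(-1 + 11) = (45*5)*10 = 225*10 = 2250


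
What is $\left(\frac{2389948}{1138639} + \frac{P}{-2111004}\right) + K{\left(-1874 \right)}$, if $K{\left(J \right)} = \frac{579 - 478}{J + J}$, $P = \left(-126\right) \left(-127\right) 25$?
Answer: $\frac{67298966408955}{35749844128444} \approx 1.8825$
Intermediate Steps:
$P = 400050$ ($P = 16002 \cdot 25 = 400050$)
$K{\left(J \right)} = \frac{101}{2 J}$
$\left(\frac{2389948}{1138639} + \frac{P}{-2111004}\right) + K{\left(-1874 \right)} = \left(\frac{2389948}{1138639} + \frac{400050}{-2111004}\right) + \frac{101}{2 \left(-1874\right)} = \left(2389948 \cdot \frac{1}{1138639} + 400050 \left(- \frac{1}{2111004}\right)\right) + \frac{101}{2} \left(- \frac{1}{1874}\right) = \left(\frac{2389948}{1138639} - \frac{3175}{16754}\right) - \frac{101}{3748} = \frac{36426009967}{19076757806} - \frac{101}{3748} = \frac{67298966408955}{35749844128444}$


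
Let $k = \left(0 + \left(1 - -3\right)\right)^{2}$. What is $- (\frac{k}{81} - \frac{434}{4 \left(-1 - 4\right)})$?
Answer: $- \frac{17737}{810} \approx -21.898$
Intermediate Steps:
$k = 16$ ($k = \left(0 + \left(1 + 3\right)\right)^{2} = \left(0 + 4\right)^{2} = 4^{2} = 16$)
$- (\frac{k}{81} - \frac{434}{4 \left(-1 - 4\right)}) = - (\frac{16}{81} - \frac{434}{4 \left(-1 - 4\right)}) = - (16 \cdot \frac{1}{81} - \frac{434}{4 \left(-5\right)}) = - (\frac{16}{81} - \frac{434}{-20}) = - (\frac{16}{81} - - \frac{217}{10}) = - (\frac{16}{81} + \frac{217}{10}) = \left(-1\right) \frac{17737}{810} = - \frac{17737}{810}$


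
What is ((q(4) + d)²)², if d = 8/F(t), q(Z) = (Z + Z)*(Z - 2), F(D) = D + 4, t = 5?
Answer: 533794816/6561 ≈ 81359.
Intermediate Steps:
F(D) = 4 + D
q(Z) = 2*Z*(-2 + Z) (q(Z) = (2*Z)*(-2 + Z) = 2*Z*(-2 + Z))
d = 8/9 (d = 8/(4 + 5) = 8/9 ≈ 0.88889)
((q(4) + d)²)² = ((2*4*(-2 + 4) + 8/9)²)² = ((2*4*2 + 8/9)²)² = ((16 + 8/9)²)² = ((152/9)²)² = (23104/81)² = 533794816/6561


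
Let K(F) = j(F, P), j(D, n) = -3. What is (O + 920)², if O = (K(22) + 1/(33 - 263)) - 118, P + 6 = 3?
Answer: 33771045361/52900 ≈ 6.3839e+5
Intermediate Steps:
P = -3 (P = -6 + 3 = -3)
K(F) = -3
O = -27831/230 (O = (-3 + 1/(33 - 263)) - 118 = (-3 + 1/(-230)) - 118 = (-3 - 1/230) - 118 = -691/230 - 118 = -27831/230 ≈ -121.00)
(O + 920)² = (-27831/230 + 920)² = (183769/230)² = 33771045361/52900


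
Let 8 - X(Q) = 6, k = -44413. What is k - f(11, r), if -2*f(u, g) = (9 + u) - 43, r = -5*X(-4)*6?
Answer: -88849/2 ≈ -44425.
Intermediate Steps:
X(Q) = 2 (X(Q) = 8 - 1*6 = 8 - 6 = 2)
r = -60 (r = -5*2*6 = -10*6 = -60)
f(u, g) = 17 - u/2 (f(u, g) = -((9 + u) - 43)/2 = -(-34 + u)/2 = 17 - u/2)
k - f(11, r) = -44413 - (17 - 1/2*11) = -44413 - (17 - 11/2) = -44413 - 1*23/2 = -44413 - 23/2 = -88849/2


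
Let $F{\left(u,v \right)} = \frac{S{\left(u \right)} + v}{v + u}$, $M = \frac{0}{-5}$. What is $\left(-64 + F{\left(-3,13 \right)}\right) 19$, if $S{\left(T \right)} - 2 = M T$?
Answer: $- \frac{2375}{2} \approx -1187.5$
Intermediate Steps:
$M = 0$ ($M = 0 \left(- \frac{1}{5}\right) = 0$)
$S{\left(T \right)} = 2$ ($S{\left(T \right)} = 2 + 0 T = 2 + 0 = 2$)
$F{\left(u,v \right)} = \frac{2 + v}{u + v}$ ($F{\left(u,v \right)} = \frac{2 + v}{v + u} = \frac{2 + v}{u + v}$)
$\left(-64 + F{\left(-3,13 \right)}\right) 19 = \left(-64 + \frac{2 + 13}{-3 + 13}\right) 19 = \left(-64 + \frac{1}{10} \cdot 15\right) 19 = \left(-64 + \frac{3}{2}\right) 19 = \left(- \frac{125}{2}\right) 19 = - \frac{2375}{2}$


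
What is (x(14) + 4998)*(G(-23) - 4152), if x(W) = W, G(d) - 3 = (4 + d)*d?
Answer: -18604544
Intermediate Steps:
G(d) = 3 + d*(4 + d) (G(d) = 3 + (4 + d)*d = 3 + d*(4 + d))
(x(14) + 4998)*(G(-23) - 4152) = (14 + 4998)*((3 + (-23)**2 + 4*(-23)) - 4152) = 5012*((3 + 529 - 92) - 4152) = 5012*(440 - 4152) = 5012*(-3712) = -18604544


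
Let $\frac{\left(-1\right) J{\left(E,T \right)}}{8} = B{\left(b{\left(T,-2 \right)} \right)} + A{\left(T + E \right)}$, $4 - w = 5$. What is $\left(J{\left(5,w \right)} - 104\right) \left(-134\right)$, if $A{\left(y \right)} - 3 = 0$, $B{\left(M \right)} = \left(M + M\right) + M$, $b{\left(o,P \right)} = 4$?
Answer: $30016$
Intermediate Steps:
$w = -1$ ($w = 4 - 5 = -1$)
$B{\left(M \right)} = 3 M$ ($B{\left(M \right)} = 2 M + M = 3 M$)
$A{\left(y \right)} = 3$ ($A{\left(y \right)} = 3 + 0 = 3$)
$J{\left(E,T \right)} = -120$ ($J{\left(E,T \right)} = - 8 \left(3 \cdot 4 + 3\right) = - 8 \left(12 + 3\right) = \left(-8\right) 15 = -120$)
$\left(J{\left(5,w \right)} - 104\right) \left(-134\right) = \left(-120 - 104\right) \left(-134\right) = \left(-224\right) \left(-134\right) = 30016$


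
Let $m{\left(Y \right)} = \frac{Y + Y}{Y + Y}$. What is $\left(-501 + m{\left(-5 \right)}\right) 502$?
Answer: $-251000$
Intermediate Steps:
$m{\left(Y \right)} = 1$ ($m{\left(Y \right)} = \frac{2 Y}{2 Y} = 2 Y \frac{1}{2 Y} = 1$)
$\left(-501 + m{\left(-5 \right)}\right) 502 = \left(-501 + 1\right) 502 = \left(-500\right) 502 = -251000$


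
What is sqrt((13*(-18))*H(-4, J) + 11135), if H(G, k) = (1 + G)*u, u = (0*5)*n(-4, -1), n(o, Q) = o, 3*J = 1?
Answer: sqrt(11135) ≈ 105.52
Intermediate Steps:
J = 1/3 (J = (1/3)*1 = 1/3 ≈ 0.33333)
u = 0 (u = (0*5)*(-4) = 0*(-4) = 0)
H(G, k) = 0 (H(G, k) = (1 + G)*0 = 0)
sqrt((13*(-18))*H(-4, J) + 11135) = sqrt((13*(-18))*0 + 11135) = sqrt(-234*0 + 11135) = sqrt(0 + 11135) = sqrt(11135)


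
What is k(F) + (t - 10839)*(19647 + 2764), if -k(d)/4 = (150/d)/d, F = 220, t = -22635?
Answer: -181544966991/242 ≈ -7.5019e+8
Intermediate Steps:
k(d) = -600/d² (k(d) = -4*150/d/d = -600/d²)
k(F) + (t - 10839)*(19647 + 2764) = -600/220² + (-22635 - 10839)*(19647 + 2764) = -600*1/48400 - 33474*22411 = -3/242 - 750185814 = -181544966991/242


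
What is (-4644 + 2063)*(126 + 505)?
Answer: -1628611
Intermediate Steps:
(-4644 + 2063)*(126 + 505) = -2581*631 = -1628611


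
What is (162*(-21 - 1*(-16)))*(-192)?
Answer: 155520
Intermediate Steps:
(162*(-21 - 1*(-16)))*(-192) = (162*(-21 + 16))*(-192) = (162*(-5))*(-192) = -810*(-192) = 155520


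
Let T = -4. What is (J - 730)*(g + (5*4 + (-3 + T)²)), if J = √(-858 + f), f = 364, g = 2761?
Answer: -2065900 + 2830*I*√494 ≈ -2.0659e+6 + 62900.0*I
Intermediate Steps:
J = I*√494 (J = √(-858 + 364) = √(-494) = I*√494 ≈ 22.226*I)
(J - 730)*(g + (5*4 + (-3 + T)²)) = (I*√494 - 730)*(2761 + (5*4 + (-3 - 4)²)) = (-730 + I*√494)*(2761 + (20 + (-7)²)) = (-730 + I*√494)*(2761 + (20 + 49)) = (-730 + I*√494)*(2761 + 69) = (-730 + I*√494)*2830 = -2065900 + 2830*I*√494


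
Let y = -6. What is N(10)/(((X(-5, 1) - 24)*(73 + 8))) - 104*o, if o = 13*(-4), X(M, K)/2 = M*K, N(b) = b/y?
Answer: 44680901/8262 ≈ 5408.0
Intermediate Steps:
N(b) = -b/6 (N(b) = b/(-6) = b*(-⅙) = -b/6)
X(M, K) = 2*K*M (X(M, K) = 2*(M*K) = 2*(K*M) = 2*K*M)
o = -52
N(10)/(((X(-5, 1) - 24)*(73 + 8))) - 104*o = (-⅙*10)/(((2*1*(-5) - 24)*(73 + 8))) - 104*(-52) = -5*1/(81*(-10 - 24))/3 + 5408 = -5/(3*((-34*81))) + 5408 = -5/3/(-2754) + 5408 = -5/3*(-1/2754) + 5408 = 5/8262 + 5408 = 44680901/8262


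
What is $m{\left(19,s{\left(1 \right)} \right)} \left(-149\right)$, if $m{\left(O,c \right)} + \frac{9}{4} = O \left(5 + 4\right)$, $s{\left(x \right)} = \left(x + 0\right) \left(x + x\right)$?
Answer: $- \frac{100575}{4} \approx -25144.0$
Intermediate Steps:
$s{\left(x \right)} = 2 x^{2}$ ($s{\left(x \right)} = x 2 x = 2 x^{2}$)
$m{\left(O,c \right)} = - \frac{9}{4} + 9 O$ ($m{\left(O,c \right)} = - \frac{9}{4} + O \left(5 + 4\right) = - \frac{9}{4} + O 9 = - \frac{9}{4} + 9 O$)
$m{\left(19,s{\left(1 \right)} \right)} \left(-149\right) = \left(- \frac{9}{4} + 9 \cdot 19\right) \left(-149\right) = \left(- \frac{9}{4} + 171\right) \left(-149\right) = \frac{675}{4} \left(-149\right) = - \frac{100575}{4}$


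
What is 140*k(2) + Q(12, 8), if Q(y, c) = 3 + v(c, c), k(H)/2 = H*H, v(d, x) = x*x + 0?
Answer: 1187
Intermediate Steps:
v(d, x) = x² (v(d, x) = x² + 0 = x²)
k(H) = 2*H² (k(H) = 2*(H*H) = 2*H²)
Q(y, c) = 3 + c²
140*k(2) + Q(12, 8) = 140*(2*2²) + (3 + 8²) = 140*(2*4) + (3 + 64) = 140*8 + 67 = 1120 + 67 = 1187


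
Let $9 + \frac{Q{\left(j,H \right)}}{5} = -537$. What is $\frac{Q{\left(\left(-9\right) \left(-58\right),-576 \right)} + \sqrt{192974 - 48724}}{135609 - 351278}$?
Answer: $\frac{2730}{215669} - \frac{5 \sqrt{5770}}{215669} \approx 0.010897$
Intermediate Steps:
$Q{\left(j,H \right)} = -2730$ ($Q{\left(j,H \right)} = -45 + 5 \left(-537\right) = -45 - 2685 = -2730$)
$\frac{Q{\left(\left(-9\right) \left(-58\right),-576 \right)} + \sqrt{192974 - 48724}}{135609 - 351278} = \frac{-2730 + \sqrt{192974 - 48724}}{135609 - 351278} = \frac{-2730 + \sqrt{192974 + \left(-121349 + 72625\right)}}{-215669} = \left(-2730 + \sqrt{192974 - 48724}\right) \left(- \frac{1}{215669}\right) = \left(-2730 + \sqrt{144250}\right) \left(- \frac{1}{215669}\right) = \left(-2730 + 5 \sqrt{5770}\right) \left(- \frac{1}{215669}\right) = \frac{2730}{215669} - \frac{5 \sqrt{5770}}{215669}$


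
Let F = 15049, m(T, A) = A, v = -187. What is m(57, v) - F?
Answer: -15236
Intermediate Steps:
m(57, v) - F = -187 - 1*15049 = -187 - 15049 = -15236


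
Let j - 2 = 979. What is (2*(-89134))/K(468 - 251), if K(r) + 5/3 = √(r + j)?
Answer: -2674020/10757 - 1604412*√1198/10757 ≈ -5411.0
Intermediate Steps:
j = 981 (j = 2 + 979 = 981)
K(r) = -5/3 + √(981 + r) (K(r) = -5/3 + √(r + 981) = -5/3 + √(981 + r))
(2*(-89134))/K(468 - 251) = (2*(-89134))/(-5/3 + √(981 + (468 - 251))) = -178268/(-5/3 + √(981 + 217)) = -178268/(-5/3 + √1198)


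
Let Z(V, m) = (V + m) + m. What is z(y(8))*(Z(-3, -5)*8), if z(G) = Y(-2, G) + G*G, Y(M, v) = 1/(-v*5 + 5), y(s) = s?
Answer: -232856/35 ≈ -6653.0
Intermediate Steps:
Y(M, v) = 1/(5 - 5*v) (Y(M, v) = 1/(-5*v + 5) = 1/(5 - 5*v))
Z(V, m) = V + 2*m
z(G) = G² - 1/(-5 + 5*G) (z(G) = -1/(-5 + 5*G) + G*G = -1/(-5 + 5*G) + G² = G² - 1/(-5 + 5*G))
z(y(8))*(Z(-3, -5)*8) = ((-1 + 5*8²*(-1 + 8))/(5*(-1 + 8)))*((-3 + 2*(-5))*8) = ((⅕)*(-1 + 5*64*7)/7)*((-3 - 10)*8) = ((⅕)*(⅐)*(-1 + 2240))*(-13*8) = ((⅕)*(⅐)*2239)*(-104) = (2239/35)*(-104) = -232856/35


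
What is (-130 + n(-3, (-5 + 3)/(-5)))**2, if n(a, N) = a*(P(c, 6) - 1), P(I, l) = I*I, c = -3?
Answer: 23716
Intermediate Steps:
P(I, l) = I**2
n(a, N) = 8*a (n(a, N) = a*((-3)**2 - 1) = a*(9 - 1) = a*8 = 8*a)
(-130 + n(-3, (-5 + 3)/(-5)))**2 = (-130 + 8*(-3))**2 = (-130 - 24)**2 = (-154)**2 = 23716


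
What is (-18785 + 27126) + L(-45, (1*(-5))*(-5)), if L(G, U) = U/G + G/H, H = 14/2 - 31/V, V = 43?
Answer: 149999/18 ≈ 8333.3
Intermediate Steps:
H = 270/43 (H = 14/2 - 31/43 = 14*(½) - 31*1/43 = 7 - 31/43 = 270/43 ≈ 6.2791)
L(G, U) = 43*G/270 + U/G (L(G, U) = U/G + G/(270/43) = U/G + G*(43/270) = U/G + 43*G/270 = 43*G/270 + U/G)
(-18785 + 27126) + L(-45, (1*(-5))*(-5)) = (-18785 + 27126) + ((43/270)*(-45) + ((1*(-5))*(-5))/(-45)) = 8341 + (-43/6 - 5*(-5)*(-1/45)) = 8341 + (-43/6 + 25*(-1/45)) = 8341 + (-43/6 - 5/9) = 8341 - 139/18 = 149999/18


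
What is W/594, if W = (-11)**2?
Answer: 11/54 ≈ 0.20370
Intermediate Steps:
W = 121
W/594 = 121/594 = 121*(1/594) = 11/54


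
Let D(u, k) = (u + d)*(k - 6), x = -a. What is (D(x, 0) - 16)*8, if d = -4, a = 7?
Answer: 400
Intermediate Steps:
x = -7 (x = -1*7 = -7)
D(u, k) = (-6 + k)*(-4 + u) (D(u, k) = (u - 4)*(k - 6) = (-4 + u)*(-6 + k) = (-6 + k)*(-4 + u))
(D(x, 0) - 16)*8 = ((24 - 6*(-7) - 4*0 + 0*(-7)) - 16)*8 = ((24 + 42 + 0 + 0) - 16)*8 = (66 - 16)*8 = 50*8 = 400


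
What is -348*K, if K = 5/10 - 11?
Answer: 3654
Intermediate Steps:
K = -21/2 (K = 5*(1/10) - 11 = 1/2 - 11 = -21/2 ≈ -10.500)
-348*K = -348*(-21/2) = 3654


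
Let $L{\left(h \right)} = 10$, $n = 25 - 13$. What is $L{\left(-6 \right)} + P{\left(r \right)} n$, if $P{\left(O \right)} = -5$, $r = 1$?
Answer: $-50$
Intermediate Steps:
$n = 12$
$L{\left(-6 \right)} + P{\left(r \right)} n = 10 - 60 = -50$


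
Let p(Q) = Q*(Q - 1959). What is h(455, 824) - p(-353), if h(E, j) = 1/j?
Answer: -672496063/824 ≈ -8.1614e+5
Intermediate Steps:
p(Q) = Q*(-1959 + Q)
h(455, 824) - p(-353) = 1/824 - (-353)*(-1959 - 353) = 1/824 - (-353)*(-2312) = 1/824 - 1*816136 = 1/824 - 816136 = -672496063/824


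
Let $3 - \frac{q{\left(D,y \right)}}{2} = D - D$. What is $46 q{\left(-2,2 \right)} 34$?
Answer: $9384$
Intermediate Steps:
$q{\left(D,y \right)} = 6$ ($q{\left(D,y \right)} = 6 - 2 \left(D - D\right) = 6 - 0 = 6 + 0 = 6$)
$46 q{\left(-2,2 \right)} 34 = 46 \cdot 6 \cdot 34 = 276 \cdot 34 = 9384$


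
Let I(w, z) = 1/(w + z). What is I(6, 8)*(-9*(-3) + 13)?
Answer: 20/7 ≈ 2.8571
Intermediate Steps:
I(6, 8)*(-9*(-3) + 13) = (-9*(-3) + 13)/(6 + 8) = (27 + 13)/14 = (1/14)*40 = 20/7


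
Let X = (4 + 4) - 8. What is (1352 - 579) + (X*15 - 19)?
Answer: 754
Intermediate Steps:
X = 0 (X = 8 - 8 = 0)
(1352 - 579) + (X*15 - 19) = (1352 - 579) + (0*15 - 19) = 773 + (0 - 19) = 773 - 19 = 754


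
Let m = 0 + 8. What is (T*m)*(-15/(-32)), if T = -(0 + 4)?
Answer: -15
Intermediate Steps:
m = 8
T = -4 (T = -1*4 = -4)
(T*m)*(-15/(-32)) = (-4*8)*(-15/(-32)) = -(-480)*(-1)/32 = -32*15/32 = -15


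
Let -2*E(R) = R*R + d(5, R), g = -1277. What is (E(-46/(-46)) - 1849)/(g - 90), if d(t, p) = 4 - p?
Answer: 1851/1367 ≈ 1.3541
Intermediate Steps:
E(R) = -2 + R/2 - R²/2 (E(R) = -(R*R + (4 - R))/2 = -(R² + (4 - R))/2 = -(4 + R² - R)/2 = -2 + R/2 - R²/2)
(E(-46/(-46)) - 1849)/(g - 90) = ((-2 + (-46/(-46))/2 - 1²/2) - 1849)/(-1277 - 90) = ((-2 + (-46*(-1/46))/2 - (-46*(-1/46))²/2) - 1849)/(-1367) = ((-2 + (½)*1 - ½*1²) - 1849)*(-1/1367) = ((-2 + ½ - ½*1) - 1849)*(-1/1367) = ((-2 + ½ - ½) - 1849)*(-1/1367) = (-2 - 1849)*(-1/1367) = -1851*(-1/1367) = 1851/1367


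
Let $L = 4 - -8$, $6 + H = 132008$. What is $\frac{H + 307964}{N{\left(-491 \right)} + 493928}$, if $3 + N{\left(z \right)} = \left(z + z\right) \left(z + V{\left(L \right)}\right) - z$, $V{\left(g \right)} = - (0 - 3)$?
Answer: $\frac{219983}{486816} \approx 0.45188$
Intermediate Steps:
$H = 132002$ ($H = -6 + 132008 = 132002$)
$L = 12$ ($L = 4 + 8 = 12$)
$V{\left(g \right)} = 3$ ($V{\left(g \right)} = \left(-1\right) \left(-3\right) = 3$)
$N{\left(z \right)} = -3 - z + 2 z \left(3 + z\right)$ ($N{\left(z \right)} = -3 - \left(z - \left(z + z\right) \left(z + 3\right)\right) = -3 - \left(z - 2 z \left(3 + z\right)\right) = -3 + \left(2 z \left(3 + z\right) - z\right) = -3 + \left(- z + 2 z \left(3 + z\right)\right) = -3 - z + 2 z \left(3 + z\right)$)
$\frac{H + 307964}{N{\left(-491 \right)} + 493928} = \frac{132002 + 307964}{\left(-3 + 2 \left(-491\right)^{2} + 5 \left(-491\right)\right) + 493928} = \frac{439966}{\left(-3 + 2 \cdot 241081 - 2455\right) + 493928} = \frac{439966}{\left(-3 + 482162 - 2455\right) + 493928} = \frac{439966}{479704 + 493928} = \frac{439966}{973632} = 439966 \cdot \frac{1}{973632} = \frac{219983}{486816}$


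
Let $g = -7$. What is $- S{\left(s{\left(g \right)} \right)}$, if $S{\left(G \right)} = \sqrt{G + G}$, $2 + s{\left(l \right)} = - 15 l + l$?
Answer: $- 8 \sqrt{3} \approx -13.856$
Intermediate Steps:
$s{\left(l \right)} = -2 - 14 l$ ($s{\left(l \right)} = -2 + \left(- 15 l + l\right) = -2 - 14 l$)
$S{\left(G \right)} = \sqrt{2} \sqrt{G}$ ($S{\left(G \right)} = \sqrt{2 G} = \sqrt{2} \sqrt{G}$)
$- S{\left(s{\left(g \right)} \right)} = - \sqrt{2} \sqrt{-2 - -98} = - \sqrt{2} \sqrt{-2 + 98} = - \sqrt{2} \sqrt{96} = - \sqrt{2} \cdot 4 \sqrt{6} = - 8 \sqrt{3}$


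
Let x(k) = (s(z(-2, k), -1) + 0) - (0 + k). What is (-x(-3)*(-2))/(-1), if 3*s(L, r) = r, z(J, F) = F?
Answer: -16/3 ≈ -5.3333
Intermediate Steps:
s(L, r) = r/3
x(k) = -⅓ - k (x(k) = ((⅓)*(-1) + 0) - (0 + k) = (-⅓ + 0) - k = -⅓ - k)
(-x(-3)*(-2))/(-1) = (-(-⅓ - 1*(-3))*(-2))/(-1) = (-(-⅓ + 3)*(-2))*(-1) = (-1*8/3*(-2))*(-1) = -8/3*(-2)*(-1) = (16/3)*(-1) = -16/3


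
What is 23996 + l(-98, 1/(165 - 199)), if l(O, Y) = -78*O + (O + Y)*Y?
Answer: 36579173/1156 ≈ 31643.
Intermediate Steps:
l(O, Y) = -78*O + Y*(O + Y)
23996 + l(-98, 1/(165 - 199)) = 23996 + ((1/(165 - 199))**2 - 78*(-98) - 98/(165 - 199)) = 23996 + ((1/(-34))**2 + 7644 - 98/(-34)) = 23996 + ((-1/34)**2 + 7644 - 98*(-1/34)) = 23996 + (1/1156 + 7644 + 49/17) = 23996 + 8839797/1156 = 36579173/1156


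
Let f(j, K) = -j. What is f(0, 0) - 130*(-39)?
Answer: 5070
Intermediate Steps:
f(0, 0) - 130*(-39) = -1*0 - 130*(-39) = 0 + 5070 = 5070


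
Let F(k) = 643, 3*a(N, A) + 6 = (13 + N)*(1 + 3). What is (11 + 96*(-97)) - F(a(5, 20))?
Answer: -9944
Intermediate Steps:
a(N, A) = 46/3 + 4*N/3 (a(N, A) = -2 + ((13 + N)*(1 + 3))/3 = -2 + ((13 + N)*4)/3 = -2 + (52 + 4*N)/3 = -2 + (52/3 + 4*N/3) = 46/3 + 4*N/3)
(11 + 96*(-97)) - F(a(5, 20)) = (11 + 96*(-97)) - 1*643 = (11 - 9312) - 643 = -9301 - 643 = -9944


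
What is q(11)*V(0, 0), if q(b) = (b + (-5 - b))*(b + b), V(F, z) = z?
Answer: 0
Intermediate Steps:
q(b) = -10*b
q(11)*V(0, 0) = -10*11*0 = -110*0 = 0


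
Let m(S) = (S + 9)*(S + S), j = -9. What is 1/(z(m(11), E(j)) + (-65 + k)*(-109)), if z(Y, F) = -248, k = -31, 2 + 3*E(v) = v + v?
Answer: 1/10216 ≈ 9.7886e-5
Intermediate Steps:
E(v) = -⅔ + 2*v/3 (E(v) = -⅔ + (v + v)/3 = -⅔ + (2*v)/3 = -⅔ + 2*v/3)
m(S) = 2*S*(9 + S) (m(S) = (9 + S)*(2*S) = 2*S*(9 + S))
1/(z(m(11), E(j)) + (-65 + k)*(-109)) = 1/(-248 + (-65 - 31)*(-109)) = 1/(-248 - 96*(-109)) = 1/(-248 + 10464) = 1/10216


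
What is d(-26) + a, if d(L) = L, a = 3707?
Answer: 3681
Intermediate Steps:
d(-26) + a = -26 + 3707 = 3681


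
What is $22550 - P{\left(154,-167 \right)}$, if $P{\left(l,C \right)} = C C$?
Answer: $-5339$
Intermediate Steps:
$P{\left(l,C \right)} = C^{2}$
$22550 - P{\left(154,-167 \right)} = 22550 - \left(-167\right)^{2} = 22550 - 27889 = -5339$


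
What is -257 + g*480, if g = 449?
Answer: 215263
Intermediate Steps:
-257 + g*480 = -257 + 449*480 = -257 + 215520 = 215263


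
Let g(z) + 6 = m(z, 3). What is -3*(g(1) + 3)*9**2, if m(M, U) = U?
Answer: 0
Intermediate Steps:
g(z) = -3 (g(z) = -6 + 3 = -3)
-3*(g(1) + 3)*9**2 = -3*(-3 + 3)*9**2 = -3*0*81 = 0*81 = 0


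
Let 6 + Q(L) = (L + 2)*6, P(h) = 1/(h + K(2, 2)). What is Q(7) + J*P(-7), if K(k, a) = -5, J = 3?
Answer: 191/4 ≈ 47.750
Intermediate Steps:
P(h) = 1/(-5 + h) (P(h) = 1/(h - 5) = 1/(-5 + h))
Q(L) = 6 + 6*L (Q(L) = -6 + (L + 2)*6 = -6 + (2 + L)*6 = -6 + (12 + 6*L) = 6 + 6*L)
Q(7) + J*P(-7) = (6 + 6*7) + 3/(-5 - 7) = (6 + 42) + 3/(-12) = 48 + 3*(-1/12) = 48 - ¼ = 191/4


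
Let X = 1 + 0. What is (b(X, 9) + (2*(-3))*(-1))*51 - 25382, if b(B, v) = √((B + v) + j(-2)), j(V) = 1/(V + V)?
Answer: -25076 + 51*√39/2 ≈ -24917.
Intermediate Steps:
j(V) = 1/(2*V)
X = 1
b(B, v) = √(-¼ + B + v) (b(B, v) = √((B + v) + (½)/(-2)) = √((B + v) + (½)*(-½)) = √((B + v) - ¼) = √(-¼ + B + v))
(b(X, 9) + (2*(-3))*(-1))*51 - 25382 = (√(-1 + 4*1 + 4*9)/2 + (2*(-3))*(-1))*51 - 25382 = (√(-1 + 4 + 36)/2 - 6*(-1))*51 - 25382 = (√39/2 + 6)*51 - 25382 = (6 + √39/2)*51 - 25382 = (306 + 51*√39/2) - 25382 = -25076 + 51*√39/2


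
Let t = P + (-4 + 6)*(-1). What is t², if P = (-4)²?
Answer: 196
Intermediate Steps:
P = 16
t = 14 (t = 16 + (-4 + 6)*(-1) = 16 + 2*(-1) = 16 - 2 = 14)
t² = 14² = 196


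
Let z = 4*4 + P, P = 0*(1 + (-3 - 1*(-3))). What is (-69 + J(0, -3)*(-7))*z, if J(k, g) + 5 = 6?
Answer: -1216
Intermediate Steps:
J(k, g) = 1 (J(k, g) = -5 + 6 = 1)
P = 0 (P = 0*(1 + (-3 + 3)) = 0*(1 + 0) = 0*1 = 0)
z = 16 (z = 4*4 + 0 = 16 + 0 = 16)
(-69 + J(0, -3)*(-7))*z = (-69 + 1*(-7))*16 = (-69 - 7)*16 = -76*16 = -1216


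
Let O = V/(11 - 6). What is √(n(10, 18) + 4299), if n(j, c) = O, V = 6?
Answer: 3*√11945/5 ≈ 65.576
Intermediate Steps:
O = 6/5 (O = 6/(11 - 6) = 6/5 ≈ 1.2000)
n(j, c) = 6/5
√(n(10, 18) + 4299) = √(6/5 + 4299) = √(21501/5) = 3*√11945/5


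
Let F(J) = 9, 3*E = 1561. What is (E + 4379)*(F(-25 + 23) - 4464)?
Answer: -21826530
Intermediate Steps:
E = 1561/3 (E = (1/3)*1561 = 1561/3 ≈ 520.33)
(E + 4379)*(F(-25 + 23) - 4464) = (1561/3 + 4379)*(9 - 4464) = (14698/3)*(-4455) = -21826530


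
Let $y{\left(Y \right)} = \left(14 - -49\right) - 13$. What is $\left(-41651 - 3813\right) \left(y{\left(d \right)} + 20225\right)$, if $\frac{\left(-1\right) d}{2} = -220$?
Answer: $-921782600$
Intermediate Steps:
$d = 440$ ($d = \left(-2\right) \left(-220\right) = 440$)
$y{\left(Y \right)} = 50$ ($y{\left(Y \right)} = \left(14 + 49\right) - 13 = 63 - 13 = 50$)
$\left(-41651 - 3813\right) \left(y{\left(d \right)} + 20225\right) = \left(-41651 - 3813\right) \left(50 + 20225\right) = \left(-45464\right) 20275 = -921782600$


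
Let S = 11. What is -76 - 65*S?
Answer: -791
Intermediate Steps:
-76 - 65*S = -76 - 65*11 = -76 - 715 = -791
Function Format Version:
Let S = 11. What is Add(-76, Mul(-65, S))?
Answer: -791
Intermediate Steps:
Add(-76, Mul(-65, S)) = Add(-76, Mul(-65, 11)) = Add(-76, -715) = -791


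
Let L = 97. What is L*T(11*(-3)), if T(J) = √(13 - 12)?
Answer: 97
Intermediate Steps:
T(J) = 1 (T(J) = √1 = 1)
L*T(11*(-3)) = 97*1 = 97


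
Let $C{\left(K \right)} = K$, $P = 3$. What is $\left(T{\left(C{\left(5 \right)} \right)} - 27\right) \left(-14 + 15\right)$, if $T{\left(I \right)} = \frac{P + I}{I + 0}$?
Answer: $- \frac{127}{5} \approx -25.4$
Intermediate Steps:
$T{\left(I \right)} = \frac{3 + I}{I}$ ($T{\left(I \right)} = \frac{3 + I}{I + 0} = \frac{3 + I}{I}$)
$\left(T{\left(C{\left(5 \right)} \right)} - 27\right) \left(-14 + 15\right) = \left(\frac{3 + 5}{5} - 27\right) \left(-14 + 15\right) = \left(\frac{1}{5} \cdot 8 - 27\right) 1 = \left(\frac{8}{5} - 27\right) 1 = \left(- \frac{127}{5}\right) 1 = - \frac{127}{5}$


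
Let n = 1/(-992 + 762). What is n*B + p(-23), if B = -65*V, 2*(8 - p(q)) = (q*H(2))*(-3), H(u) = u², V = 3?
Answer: -5941/46 ≈ -129.15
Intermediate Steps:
p(q) = 8 + 6*q (p(q) = 8 - q*2²*(-3)/2 = 8 - q*4*(-3)/2 = 8 - 4*q*(-3)/2 = 8 - (-6)*q = 8 + 6*q)
B = -195 (B = -65*3 = -195)
n = -1/230 (n = 1/(-230) = -1/230 ≈ -0.0043478)
n*B + p(-23) = -1/230*(-195) + (8 + 6*(-23)) = 39/46 + (8 - 138) = 39/46 - 130 = -5941/46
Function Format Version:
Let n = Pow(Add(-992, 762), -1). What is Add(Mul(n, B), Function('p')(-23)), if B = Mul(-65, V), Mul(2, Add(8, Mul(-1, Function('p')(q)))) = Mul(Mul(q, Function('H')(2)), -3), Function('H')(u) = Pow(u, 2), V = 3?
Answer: Rational(-5941, 46) ≈ -129.15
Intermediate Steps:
Function('p')(q) = Add(8, Mul(6, q)) (Function('p')(q) = Add(8, Mul(Rational(-1, 2), Mul(Mul(q, Pow(2, 2)), -3))) = Add(8, Mul(Rational(-1, 2), Mul(Mul(q, 4), -3))) = Add(8, Mul(Rational(-1, 2), Mul(Mul(4, q), -3))) = Add(8, Mul(Rational(-1, 2), Mul(-12, q))) = Add(8, Mul(6, q)))
B = -195 (B = Mul(-65, 3) = -195)
n = Rational(-1, 230) (n = Pow(-230, -1) = Rational(-1, 230) ≈ -0.0043478)
Add(Mul(n, B), Function('p')(-23)) = Add(Mul(Rational(-1, 230), -195), Add(8, Mul(6, -23))) = Add(Rational(39, 46), Add(8, -138)) = Add(Rational(39, 46), -130) = Rational(-5941, 46)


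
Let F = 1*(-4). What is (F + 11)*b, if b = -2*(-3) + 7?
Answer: 91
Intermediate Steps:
b = 13 (b = 6 + 7 = 13)
F = -4
(F + 11)*b = (-4 + 11)*13 = 7*13 = 91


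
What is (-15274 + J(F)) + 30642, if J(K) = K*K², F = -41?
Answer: -53553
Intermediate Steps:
J(K) = K³
(-15274 + J(F)) + 30642 = (-15274 + (-41)³) + 30642 = (-15274 - 68921) + 30642 = -84195 + 30642 = -53553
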